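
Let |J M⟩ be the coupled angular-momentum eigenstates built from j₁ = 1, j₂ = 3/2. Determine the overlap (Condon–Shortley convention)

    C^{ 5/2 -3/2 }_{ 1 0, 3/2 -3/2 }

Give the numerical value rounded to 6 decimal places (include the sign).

+0.632456

j₁+j₂−J=0  J+j₁−j₂=2  J−j₁+j₂=3  j₁+j₂+J+1=6
(j₁±m₁, j₂±m₂, J±M) = (1,1,0,3,1,4)
P² = 72/5
sum k=0..0:
  [0] +1/6 = 1/6
S = 1/6
C² = P²·S² = 2/5 ; C = +0.632456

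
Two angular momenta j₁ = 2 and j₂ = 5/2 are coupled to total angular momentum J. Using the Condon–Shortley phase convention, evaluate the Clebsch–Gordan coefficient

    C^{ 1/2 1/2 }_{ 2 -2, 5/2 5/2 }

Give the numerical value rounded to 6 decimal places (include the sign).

+√(1/3) ≈ +0.577350

triangle: 4!×0!×1!/6! = 24/720
(j±m)!: 0!×4!×5!×0!×1!×0! = 2880
prefactor² = (2J+1)×Δ×N² = 192
  k=4: +1/(4!×0!×0!×1!×0!×0!) = 1/24
Σ = 1/24  ⇒  CG² = 192×1/24² = 1/3
CG = +√(1/3) = +0.577350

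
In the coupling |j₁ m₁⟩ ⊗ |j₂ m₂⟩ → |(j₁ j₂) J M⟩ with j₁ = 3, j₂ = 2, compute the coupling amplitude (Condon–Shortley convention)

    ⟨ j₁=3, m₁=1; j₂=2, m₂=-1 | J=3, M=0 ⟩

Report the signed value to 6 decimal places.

+0.182574  (= +√(1/30))

j₁+j₂−J=2  J+j₁−j₂=4  J−j₁+j₂=2  j₁+j₂+J+1=9
(j₁±m₁, j₂±m₂, J±M) = (4,2,1,3,3,3)
P² = 96/5
sum k=0..1:
  [0] +1/8 = 1/8
  [1] −1/12 = -1/12
S = 1/24
C² = P²·S² = 1/30 ; C = +0.182574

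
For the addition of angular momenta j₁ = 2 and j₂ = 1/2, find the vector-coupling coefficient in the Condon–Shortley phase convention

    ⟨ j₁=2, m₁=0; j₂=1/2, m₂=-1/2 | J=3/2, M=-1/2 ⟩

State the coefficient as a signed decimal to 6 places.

+√(2/5) ≈ +0.632456

triangle: 1!*3!*0!/5! = 6/120
(j±m)!: 2!*2!*0!*1!*1!*2! = 8
prefactor² = (2J+1)*Δ*N² = 8/5
  k=0: +1/(0!*1!*2!*0!*1!*0!) = 1/2
Σ = 1/2  ⇒  CG² = 8/5*1/2² = 2/5
CG = +√(2/5) = +0.632456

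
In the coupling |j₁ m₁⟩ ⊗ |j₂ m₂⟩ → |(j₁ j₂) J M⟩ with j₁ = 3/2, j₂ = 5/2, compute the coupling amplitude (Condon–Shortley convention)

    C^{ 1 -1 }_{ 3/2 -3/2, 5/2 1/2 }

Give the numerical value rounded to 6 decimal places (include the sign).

−√(1/20) ≈ -0.223607

√[3·3!0!2!/6! · 0!3!3!2!0!2!] = √(36/5)
  +(−1)^3/∏(3,0,0,0,0,2)! = -1/12  (running -1/12)
⟨..|..⟩ = √(36/5)·(-1/12) = -0.223607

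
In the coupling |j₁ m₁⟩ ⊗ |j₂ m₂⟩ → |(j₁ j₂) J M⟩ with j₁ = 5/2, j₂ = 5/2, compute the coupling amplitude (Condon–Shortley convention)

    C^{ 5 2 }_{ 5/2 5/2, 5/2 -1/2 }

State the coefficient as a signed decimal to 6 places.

+√(1/12) = +0.288675

j₁+j₂−J=0  J+j₁−j₂=5  J−j₁+j₂=5  j₁+j₂+J+1=11
(j₁±m₁, j₂±m₂, J±M) = (5,0,2,3,7,3)
P² = 172800
sum k=0..0:
  [0] +1/1440 = 1/1440
S = 1/1440
C² = P²·S² = 1/12 ; C = +0.288675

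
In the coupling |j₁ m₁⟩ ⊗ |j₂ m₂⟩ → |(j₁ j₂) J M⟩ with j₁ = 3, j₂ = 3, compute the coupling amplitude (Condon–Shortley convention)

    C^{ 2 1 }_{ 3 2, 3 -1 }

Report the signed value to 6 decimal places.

√[5·4!2!2!/9! · 5!1!2!4!3!1!] = √(320/7)
  +(−1)^0/∏(0,4,1,2,1,0)! = 1/48  (running 1/48)
  +(−1)^1/∏(1,3,0,1,2,1)! = -1/12  (running -1/16)
⟨..|..⟩ = √(320/7)·(-1/16) = -0.422577

−√(5/28) = -0.422577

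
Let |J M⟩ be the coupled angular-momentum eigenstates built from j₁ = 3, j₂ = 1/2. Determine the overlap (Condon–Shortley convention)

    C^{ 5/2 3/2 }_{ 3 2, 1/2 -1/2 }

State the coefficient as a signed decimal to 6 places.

√[6·1!5!0!/7! · 5!1!0!1!4!1!] = √(2880/7)
  +(−1)^0/∏(0,1,1,0,4,0)! = 1/24  (running 1/24)
⟨..|..⟩ = √(2880/7)·(1/24) = +0.845154

+√(5/7) = +0.845154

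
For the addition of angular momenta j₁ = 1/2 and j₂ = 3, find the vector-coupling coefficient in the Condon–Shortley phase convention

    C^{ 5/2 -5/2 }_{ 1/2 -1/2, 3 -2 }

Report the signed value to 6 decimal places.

j₁+j₂−J=1  J+j₁−j₂=0  J−j₁+j₂=5  j₁+j₂+J+1=7
(j₁±m₁, j₂±m₂, J±M) = (0,1,1,5,0,5)
P² = 14400/7
sum k=1..1:
  [1] −1/120 = -1/120
S = -1/120
C² = P²·S² = 1/7 ; C = -0.377964

-0.377964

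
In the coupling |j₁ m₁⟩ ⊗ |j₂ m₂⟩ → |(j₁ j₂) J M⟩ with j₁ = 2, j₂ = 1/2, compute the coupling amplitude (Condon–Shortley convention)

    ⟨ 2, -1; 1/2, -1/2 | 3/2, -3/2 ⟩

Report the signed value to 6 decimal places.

j₁+j₂−J=1  J+j₁−j₂=3  J−j₁+j₂=0  j₁+j₂+J+1=5
(j₁±m₁, j₂±m₂, J±M) = (1,3,0,1,0,3)
P² = 36/5
sum k=0..0:
  [0] +1/6 = 1/6
S = 1/6
C² = P²·S² = 1/5 ; C = +0.447214

+0.447214  (= +√(1/5))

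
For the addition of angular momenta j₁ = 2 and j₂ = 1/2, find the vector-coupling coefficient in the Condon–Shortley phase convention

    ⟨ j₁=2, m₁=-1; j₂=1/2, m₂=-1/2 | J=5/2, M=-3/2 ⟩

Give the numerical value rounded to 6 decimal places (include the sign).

+√(4/5) ≈ +0.894427

triangle: 0!×4!×1!/6! = 24/720
(j±m)!: 1!×3!×0!×1!×1!×4! = 144
prefactor² = (2J+1)×Δ×N² = 144/5
  k=0: +1/(0!×0!×3!×0!×1!×1!) = 1/6
Σ = 1/6  ⇒  CG² = 144/5×1/6² = 4/5
CG = +√(4/5) = +0.894427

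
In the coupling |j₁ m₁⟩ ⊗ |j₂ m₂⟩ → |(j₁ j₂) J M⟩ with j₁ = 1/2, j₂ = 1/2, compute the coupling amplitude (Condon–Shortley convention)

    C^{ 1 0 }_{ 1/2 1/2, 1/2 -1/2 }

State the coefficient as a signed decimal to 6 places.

+0.707107  (= +√(1/2))

triangle: 0!·1!·1!/3! = 1/6
(j±m)!: 1!·0!·0!·1!·1!·1! = 1
prefactor² = (2J+1)·Δ·N² = 1/2
  k=0: +1/(0!·0!·0!·0!·1!·1!) = 1
Σ = 1  ⇒  CG² = 1/2·1² = 1/2
CG = +√(1/2) = +0.707107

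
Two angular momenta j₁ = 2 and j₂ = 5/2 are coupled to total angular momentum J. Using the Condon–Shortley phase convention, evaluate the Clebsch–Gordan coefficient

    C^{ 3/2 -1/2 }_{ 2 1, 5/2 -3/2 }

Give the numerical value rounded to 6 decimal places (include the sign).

triangle: 3!·1!·2!/7! = 12/5040
(j±m)!: 3!·1!·1!·4!·1!·2! = 288
prefactor² = (2J+1)·Δ·N² = 96/35
  k=0: +1/(0!·3!·1!·1!·0!·1!) = 1/6
  k=1: −1/(1!·2!·0!·0!·1!·2!) = -1/4
Σ = -1/12  ⇒  CG² = 96/35·(-1/12)² = 2/105
CG = −√(2/105) = -0.138013

−√(2/105) = -0.138013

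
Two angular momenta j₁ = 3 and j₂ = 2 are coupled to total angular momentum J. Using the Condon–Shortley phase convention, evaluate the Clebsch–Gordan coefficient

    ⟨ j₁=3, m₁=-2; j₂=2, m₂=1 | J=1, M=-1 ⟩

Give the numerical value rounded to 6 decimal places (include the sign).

−√(2/7) = -0.534522

√[3·4!2!0!/7! · 1!5!3!1!0!2!] = √(288/7)
  +(−1)^3/∏(3,1,2,0,0,0)! = -1/12  (running -1/12)
⟨..|..⟩ = √(288/7)·(-1/12) = -0.534522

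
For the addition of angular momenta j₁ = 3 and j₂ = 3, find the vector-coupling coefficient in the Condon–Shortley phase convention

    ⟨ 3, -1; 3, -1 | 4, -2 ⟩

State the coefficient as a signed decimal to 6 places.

√[9·2!4!4!/11! · 2!4!2!4!2!6!] = √(331776/385)
  +(−1)^0/∏(0,2,4,2,0,2)! = 1/192  (running 1/192)
  +(−1)^1/∏(1,1,3,1,1,3)! = -1/36  (running -13/576)
  +(−1)^2/∏(2,0,2,0,2,4)! = 1/192  (running -5/288)
⟨..|..⟩ = √(331776/385)·(-5/288) = -0.509647

−√(20/77) = -0.509647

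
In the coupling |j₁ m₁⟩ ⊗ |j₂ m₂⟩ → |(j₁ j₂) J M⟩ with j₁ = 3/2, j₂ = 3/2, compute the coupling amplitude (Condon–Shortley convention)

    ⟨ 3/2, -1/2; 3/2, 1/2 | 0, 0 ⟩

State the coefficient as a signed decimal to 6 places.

+√(1/4) ≈ +0.500000

√[1·3!0!0!/4! · 1!2!2!1!0!0!] = √(1)
  +(−1)^2/∏(2,1,0,0,0,0)! = 1/2  (running 1/2)
⟨..|..⟩ = √(1)·(1/2) = +0.500000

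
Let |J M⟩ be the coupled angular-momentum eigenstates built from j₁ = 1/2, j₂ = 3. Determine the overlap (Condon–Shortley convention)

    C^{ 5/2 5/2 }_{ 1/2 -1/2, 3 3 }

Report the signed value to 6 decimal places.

−√(6/7) ≈ -0.925820

√[6·1!0!5!/7! · 0!1!6!0!5!0!] = √(86400/7)
  +(−1)^1/∏(1,0,0,5,0,0)! = -1/120  (running -1/120)
⟨..|..⟩ = √(86400/7)·(-1/120) = -0.925820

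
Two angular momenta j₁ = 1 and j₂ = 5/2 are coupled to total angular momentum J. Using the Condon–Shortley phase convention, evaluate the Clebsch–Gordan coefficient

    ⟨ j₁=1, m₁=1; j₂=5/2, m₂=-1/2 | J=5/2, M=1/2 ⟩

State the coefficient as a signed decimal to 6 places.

√[6·1!1!4!/7! · 2!0!2!3!3!2!] = √(288/35)
  +(−1)^0/∏(0,1,0,2,1,2)! = 1/4  (running 1/4)
⟨..|..⟩ = √(288/35)·(1/4) = +0.717137

+0.717137  (= +√(18/35))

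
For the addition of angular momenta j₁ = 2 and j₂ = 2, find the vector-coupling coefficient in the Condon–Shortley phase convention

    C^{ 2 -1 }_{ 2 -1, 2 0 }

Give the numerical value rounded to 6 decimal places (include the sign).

j₁+j₂−J=2  J+j₁−j₂=2  J−j₁+j₂=2  j₁+j₂+J+1=7
(j₁±m₁, j₂±m₂, J±M) = (1,3,2,2,1,3)
P² = 8/7
sum k=1..2:
  [1] −1/2 = -1/2
  [2] +1/4 = 1/4
S = -1/4
C² = P²·S² = 1/14 ; C = -0.267261

−√(1/14) ≈ -0.267261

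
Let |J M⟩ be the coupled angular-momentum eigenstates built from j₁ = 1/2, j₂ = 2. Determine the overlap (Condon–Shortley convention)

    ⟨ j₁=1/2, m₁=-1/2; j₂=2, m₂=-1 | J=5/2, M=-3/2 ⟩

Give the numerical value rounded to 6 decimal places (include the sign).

+0.894427  (= +√(4/5))

j₁+j₂−J=0  J+j₁−j₂=1  J−j₁+j₂=4  j₁+j₂+J+1=6
(j₁±m₁, j₂±m₂, J±M) = (0,1,1,3,1,4)
P² = 144/5
sum k=0..0:
  [0] +1/6 = 1/6
S = 1/6
C² = P²·S² = 4/5 ; C = +0.894427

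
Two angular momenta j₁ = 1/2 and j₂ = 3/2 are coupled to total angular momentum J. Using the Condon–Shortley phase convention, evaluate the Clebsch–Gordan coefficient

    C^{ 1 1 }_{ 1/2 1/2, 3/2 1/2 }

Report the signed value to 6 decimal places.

√[3·1!0!2!/4! · 1!0!2!1!2!0!] = √(1)
  +(−1)^0/∏(0,1,0,2,0,0)! = 1/2  (running 1/2)
⟨..|..⟩ = √(1)·(1/2) = +0.500000

+√(1/4) = +0.500000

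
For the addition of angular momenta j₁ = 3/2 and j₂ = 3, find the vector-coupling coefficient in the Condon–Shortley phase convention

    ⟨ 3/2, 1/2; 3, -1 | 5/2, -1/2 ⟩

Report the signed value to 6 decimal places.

-0.119523

√[6·2!1!4!/8! · 2!1!2!4!2!3!] = √(288/35)
  +(−1)^0/∏(0,2,1,2,0,2)! = 1/8  (running 1/8)
  +(−1)^1/∏(1,1,0,1,1,3)! = -1/6  (running -1/24)
⟨..|..⟩ = √(288/35)·(-1/24) = -0.119523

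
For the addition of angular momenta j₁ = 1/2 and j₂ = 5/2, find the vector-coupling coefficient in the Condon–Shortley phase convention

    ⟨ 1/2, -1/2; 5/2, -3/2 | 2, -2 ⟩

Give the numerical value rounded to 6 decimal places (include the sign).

j₁+j₂−J=1  J+j₁−j₂=0  J−j₁+j₂=4  j₁+j₂+J+1=6
(j₁±m₁, j₂±m₂, J±M) = (0,1,1,4,0,4)
P² = 96
sum k=1..1:
  [1] −1/24 = -1/24
S = -1/24
C² = P²·S² = 1/6 ; C = -0.408248

-0.408248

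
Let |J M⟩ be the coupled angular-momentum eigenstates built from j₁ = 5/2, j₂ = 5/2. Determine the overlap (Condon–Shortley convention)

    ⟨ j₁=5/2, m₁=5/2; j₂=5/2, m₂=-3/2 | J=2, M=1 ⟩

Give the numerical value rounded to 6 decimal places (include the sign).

+√(5/14) ≈ +0.597614

√[5·3!2!2!/8! · 5!0!1!4!3!1!] = √(360/7)
  +(−1)^0/∏(0,3,0,1,2,1)! = 1/12  (running 1/12)
⟨..|..⟩ = √(360/7)·(1/12) = +0.597614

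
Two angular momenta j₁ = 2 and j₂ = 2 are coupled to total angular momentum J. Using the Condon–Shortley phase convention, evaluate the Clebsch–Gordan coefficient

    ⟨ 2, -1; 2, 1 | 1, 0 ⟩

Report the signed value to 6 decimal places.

triangle: 3!·1!·1!/6! = 6/720
(j±m)!: 1!·3!·3!·1!·1!·1! = 36
prefactor² = (2J+1)·Δ·N² = 9/10
  k=2: +1/(2!·1!·1!·1!·0!·0!) = 1/2
  k=3: −1/(3!·0!·0!·0!·1!·1!) = -1/6
Σ = 1/3  ⇒  CG² = 9/10·1/3² = 1/10
CG = +√(1/10) = +0.316228

+√(1/10) = +0.316228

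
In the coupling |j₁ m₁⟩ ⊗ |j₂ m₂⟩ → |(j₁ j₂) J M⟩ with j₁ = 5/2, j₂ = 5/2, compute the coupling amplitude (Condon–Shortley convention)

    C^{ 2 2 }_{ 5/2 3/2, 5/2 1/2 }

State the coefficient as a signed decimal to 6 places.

-0.566947

j₁+j₂−J=3  J+j₁−j₂=2  J−j₁+j₂=2  j₁+j₂+J+1=8
(j₁±m₁, j₂±m₂, J±M) = (4,1,3,2,4,0)
P² = 144/7
sum k=1..1:
  [1] −1/8 = -1/8
S = -1/8
C² = P²·S² = 9/28 ; C = -0.566947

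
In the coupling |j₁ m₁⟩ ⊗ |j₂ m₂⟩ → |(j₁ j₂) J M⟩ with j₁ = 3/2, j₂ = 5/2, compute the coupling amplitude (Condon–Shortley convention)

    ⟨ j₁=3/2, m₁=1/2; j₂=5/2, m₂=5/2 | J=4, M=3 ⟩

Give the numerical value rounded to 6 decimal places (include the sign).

j₁+j₂−J=0  J+j₁−j₂=3  J−j₁+j₂=5  j₁+j₂+J+1=9
(j₁±m₁, j₂±m₂, J±M) = (2,1,5,0,7,1)
P² = 21600
sum k=0..0:
  [0] +1/240 = 1/240
S = 1/240
C² = P²·S² = 3/8 ; C = +0.612372

+√(3/8) = +0.612372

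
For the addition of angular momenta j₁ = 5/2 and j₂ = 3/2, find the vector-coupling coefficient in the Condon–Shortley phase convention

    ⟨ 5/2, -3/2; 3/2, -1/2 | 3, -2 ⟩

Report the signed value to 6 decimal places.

√[7·1!4!2!/8! · 1!4!1!2!1!5!] = √(48)
  +(−1)^0/∏(0,1,4,1,0,1)! = 1/24  (running 1/24)
  +(−1)^1/∏(1,0,3,0,1,2)! = -1/12  (running -1/24)
⟨..|..⟩ = √(48)·(-1/24) = -0.288675

-0.288675  (= −√(1/12))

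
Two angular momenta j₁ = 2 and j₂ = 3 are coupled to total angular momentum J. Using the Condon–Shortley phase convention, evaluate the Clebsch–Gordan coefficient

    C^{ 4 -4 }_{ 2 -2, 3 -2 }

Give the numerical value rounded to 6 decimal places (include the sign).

-0.632456

triangle: 1!*3!*5!/10! = 720/3628800
(j±m)!: 0!*4!*1!*5!*0!*8! = 116121600
prefactor² = (2J+1)*Δ*N² = 207360
  k=1: −1/(1!*0!*3!*0!*0!*5!) = -1/720
Σ = -1/720  ⇒  CG² = 207360*(-1/720)² = 2/5
CG = −√(2/5) = -0.632456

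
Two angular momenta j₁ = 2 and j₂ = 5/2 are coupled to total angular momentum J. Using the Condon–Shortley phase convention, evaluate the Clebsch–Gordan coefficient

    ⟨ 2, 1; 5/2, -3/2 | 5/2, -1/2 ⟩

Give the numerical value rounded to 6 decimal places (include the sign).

+√(6/35) ≈ +0.414039

triangle: 2!·2!·3!/8! = 24/40320
(j±m)!: 3!·1!·1!·4!·2!·3! = 1728
prefactor² = (2J+1)·Δ·N² = 216/35
  k=0: +1/(0!·2!·1!·1!·1!·2!) = 1/4
  k=1: −1/(1!·1!·0!·0!·2!·3!) = -1/12
Σ = 1/6  ⇒  CG² = 216/35·1/6² = 6/35
CG = +√(6/35) = +0.414039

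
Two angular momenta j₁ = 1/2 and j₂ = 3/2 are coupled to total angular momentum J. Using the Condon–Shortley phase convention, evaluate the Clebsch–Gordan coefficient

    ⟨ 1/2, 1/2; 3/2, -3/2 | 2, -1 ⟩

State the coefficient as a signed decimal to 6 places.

j₁+j₂−J=0  J+j₁−j₂=1  J−j₁+j₂=3  j₁+j₂+J+1=5
(j₁±m₁, j₂±m₂, J±M) = (1,0,0,3,1,3)
P² = 9
sum k=0..0:
  [0] +1/6 = 1/6
S = 1/6
C² = P²·S² = 1/4 ; C = +0.500000

+0.500000  (= +√(1/4))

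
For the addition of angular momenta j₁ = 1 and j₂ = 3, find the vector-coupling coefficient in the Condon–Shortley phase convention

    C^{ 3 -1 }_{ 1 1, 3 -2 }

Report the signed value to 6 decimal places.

triangle: 1!·1!·5!/8! = 120/40320
(j±m)!: 2!·0!·1!·5!·2!·4! = 11520
prefactor² = (2J+1)·Δ·N² = 240
  k=0: +1/(0!·1!·0!·1!·1!·4!) = 1/24
Σ = 1/24  ⇒  CG² = 240·1/24² = 5/12
CG = +√(5/12) = +0.645497

+√(5/12) = +0.645497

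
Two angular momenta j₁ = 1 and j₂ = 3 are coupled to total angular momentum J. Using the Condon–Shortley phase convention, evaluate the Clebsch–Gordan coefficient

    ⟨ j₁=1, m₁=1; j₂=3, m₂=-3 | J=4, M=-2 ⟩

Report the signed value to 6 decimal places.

+0.188982

j₁+j₂−J=0  J+j₁−j₂=2  J−j₁+j₂=6  j₁+j₂+J+1=9
(j₁±m₁, j₂±m₂, J±M) = (2,0,0,6,2,6)
P² = 518400/7
sum k=0..0:
  [0] +1/1440 = 1/1440
S = 1/1440
C² = P²·S² = 1/28 ; C = +0.188982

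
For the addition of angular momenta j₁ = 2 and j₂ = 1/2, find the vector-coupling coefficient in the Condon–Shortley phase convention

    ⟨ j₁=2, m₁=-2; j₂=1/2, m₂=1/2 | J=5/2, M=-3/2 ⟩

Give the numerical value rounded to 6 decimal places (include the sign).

√[6·0!4!1!/6! · 0!4!1!0!1!4!] = √(576/5)
  +(−1)^0/∏(0,0,4,1,0,0)! = 1/24  (running 1/24)
⟨..|..⟩ = √(576/5)·(1/24) = +0.447214

+0.447214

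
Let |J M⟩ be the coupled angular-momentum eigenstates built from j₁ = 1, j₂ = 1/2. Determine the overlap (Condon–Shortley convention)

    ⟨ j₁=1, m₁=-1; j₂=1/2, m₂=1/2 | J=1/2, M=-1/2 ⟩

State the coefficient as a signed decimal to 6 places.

√[2·1!1!0!/3! · 0!2!1!0!0!1!] = √(2/3)
  +(−1)^1/∏(1,0,1,0,0,0)! = -1  (running -1)
⟨..|..⟩ = √(2/3)·(-1) = -0.816497

-0.816497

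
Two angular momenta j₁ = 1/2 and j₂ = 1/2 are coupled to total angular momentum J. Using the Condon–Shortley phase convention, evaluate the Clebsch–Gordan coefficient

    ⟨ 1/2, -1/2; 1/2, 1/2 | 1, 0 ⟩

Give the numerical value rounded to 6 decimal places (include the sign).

+0.707107

j₁+j₂−J=0  J+j₁−j₂=1  J−j₁+j₂=1  j₁+j₂+J+1=3
(j₁±m₁, j₂±m₂, J±M) = (0,1,1,0,1,1)
P² = 1/2
sum k=0..0:
  [0] +1/1 = 1
S = 1
C² = P²·S² = 1/2 ; C = +0.707107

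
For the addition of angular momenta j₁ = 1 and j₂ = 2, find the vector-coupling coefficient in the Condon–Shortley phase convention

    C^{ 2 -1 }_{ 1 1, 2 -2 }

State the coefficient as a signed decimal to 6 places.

+√(1/3) = +0.577350

j₁+j₂−J=1  J+j₁−j₂=1  J−j₁+j₂=3  j₁+j₂+J+1=6
(j₁±m₁, j₂±m₂, J±M) = (2,0,0,4,1,3)
P² = 12
sum k=0..0:
  [0] +1/6 = 1/6
S = 1/6
C² = P²·S² = 1/3 ; C = +0.577350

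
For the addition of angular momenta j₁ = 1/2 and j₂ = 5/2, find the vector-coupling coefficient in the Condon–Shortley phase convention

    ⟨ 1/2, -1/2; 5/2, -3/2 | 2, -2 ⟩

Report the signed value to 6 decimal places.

-0.408248

triangle: 1!×0!×4!/6! = 24/720
(j±m)!: 0!×1!×1!×4!×0!×4! = 576
prefactor² = (2J+1)×Δ×N² = 96
  k=1: −1/(1!×0!×0!×0!×0!×4!) = -1/24
Σ = -1/24  ⇒  CG² = 96×(-1/24)² = 1/6
CG = −√(1/6) = -0.408248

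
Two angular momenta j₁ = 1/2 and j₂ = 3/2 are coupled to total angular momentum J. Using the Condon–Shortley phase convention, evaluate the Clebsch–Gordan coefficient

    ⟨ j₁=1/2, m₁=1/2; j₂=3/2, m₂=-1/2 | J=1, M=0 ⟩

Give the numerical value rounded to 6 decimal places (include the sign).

triangle: 1!×0!×2!/4! = 2/24
(j±m)!: 1!×0!×1!×2!×1!×1! = 2
prefactor² = (2J+1)×Δ×N² = 1/2
  k=0: +1/(0!×1!×0!×1!×0!×1!) = 1
Σ = 1  ⇒  CG² = 1/2×1² = 1/2
CG = +√(1/2) = +0.707107

+0.707107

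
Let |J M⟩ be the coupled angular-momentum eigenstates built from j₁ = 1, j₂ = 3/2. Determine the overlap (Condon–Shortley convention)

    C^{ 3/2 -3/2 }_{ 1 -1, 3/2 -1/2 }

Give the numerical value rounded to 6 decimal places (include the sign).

−√(2/5) = -0.632456

j₁+j₂−J=1  J+j₁−j₂=1  J−j₁+j₂=2  j₁+j₂+J+1=5
(j₁±m₁, j₂±m₂, J±M) = (0,2,1,2,0,3)
P² = 8/5
sum k=1..1:
  [1] −1/2 = -1/2
S = -1/2
C² = P²·S² = 2/5 ; C = -0.632456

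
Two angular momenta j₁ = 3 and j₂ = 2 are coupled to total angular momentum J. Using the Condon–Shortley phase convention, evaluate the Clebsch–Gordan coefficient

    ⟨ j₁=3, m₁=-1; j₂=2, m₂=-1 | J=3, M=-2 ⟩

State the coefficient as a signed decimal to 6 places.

triangle: 2!*4!*2!/9! = 96/362880
(j±m)!: 2!*4!*1!*3!*1!*5! = 34560
prefactor² = (2J+1)*Δ*N² = 64
  k=0: +1/(0!*2!*4!*1!*0!*1!) = 1/48
  k=1: −1/(1!*1!*3!*0!*1!*2!) = -1/12
Σ = -1/16  ⇒  CG² = 64*(-1/16)² = 1/4
CG = −√(1/4) = -0.500000

−√(1/4) ≈ -0.500000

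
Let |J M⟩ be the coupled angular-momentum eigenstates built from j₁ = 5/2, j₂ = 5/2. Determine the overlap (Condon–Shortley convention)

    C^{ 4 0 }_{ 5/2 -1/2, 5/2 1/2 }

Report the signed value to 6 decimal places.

−√(1/7) ≈ -0.377964

√[9·1!4!4!/10! · 2!3!3!2!4!4!] = √(20736/175)
  +(−1)^0/∏(0,1,3,3,1,1)! = 1/36  (running 1/36)
  +(−1)^1/∏(1,0,2,2,2,2)! = -1/16  (running -5/144)
⟨..|..⟩ = √(20736/175)·(-5/144) = -0.377964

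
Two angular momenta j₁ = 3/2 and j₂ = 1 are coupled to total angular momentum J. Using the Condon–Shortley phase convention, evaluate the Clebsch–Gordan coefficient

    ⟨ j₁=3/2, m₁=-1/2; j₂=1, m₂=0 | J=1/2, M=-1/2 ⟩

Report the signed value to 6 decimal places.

−√(1/3) = -0.577350

√[2·2!1!0!/4! · 1!2!1!1!0!1!] = √(1/3)
  +(−1)^1/∏(1,1,1,0,0,0)! = -1  (running -1)
⟨..|..⟩ = √(1/3)·(-1) = -0.577350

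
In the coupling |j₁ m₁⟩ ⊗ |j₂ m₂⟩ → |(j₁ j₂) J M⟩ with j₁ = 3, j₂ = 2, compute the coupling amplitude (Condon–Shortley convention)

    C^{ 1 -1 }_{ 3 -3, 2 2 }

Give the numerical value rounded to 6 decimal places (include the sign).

j₁+j₂−J=4  J+j₁−j₂=2  J−j₁+j₂=0  j₁+j₂+J+1=7
(j₁±m₁, j₂±m₂, J±M) = (0,6,4,0,0,2)
P² = 6912/7
sum k=4..4:
  [4] +1/48 = 1/48
S = 1/48
C² = P²·S² = 3/7 ; C = +0.654654

+√(3/7) ≈ +0.654654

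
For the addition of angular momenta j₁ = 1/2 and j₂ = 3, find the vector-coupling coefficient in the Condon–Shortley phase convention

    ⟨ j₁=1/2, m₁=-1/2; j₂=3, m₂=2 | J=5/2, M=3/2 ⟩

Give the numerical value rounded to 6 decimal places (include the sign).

−√(5/7) = -0.845154

triangle: 1!·0!·5!/7! = 120/5040
(j±m)!: 0!·1!·5!·1!·4!·1! = 2880
prefactor² = (2J+1)·Δ·N² = 2880/7
  k=1: −1/(1!·0!·0!·4!·0!·1!) = -1/24
Σ = -1/24  ⇒  CG² = 2880/7·(-1/24)² = 5/7
CG = −√(5/7) = -0.845154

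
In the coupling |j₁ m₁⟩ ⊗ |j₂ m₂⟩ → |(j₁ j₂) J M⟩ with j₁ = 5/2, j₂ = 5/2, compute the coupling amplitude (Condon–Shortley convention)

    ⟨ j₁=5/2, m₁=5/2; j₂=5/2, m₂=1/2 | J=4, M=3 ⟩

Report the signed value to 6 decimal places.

+√(1/2) = +0.707107

triangle: 1!*4!*4!/10! = 576/3628800
(j±m)!: 5!*0!*3!*2!*7!*1! = 7257600
prefactor² = (2J+1)*Δ*N² = 10368
  k=0: +1/(0!*1!*0!*3!*4!*1!) = 1/144
Σ = 1/144  ⇒  CG² = 10368*1/144² = 1/2
CG = +√(1/2) = +0.707107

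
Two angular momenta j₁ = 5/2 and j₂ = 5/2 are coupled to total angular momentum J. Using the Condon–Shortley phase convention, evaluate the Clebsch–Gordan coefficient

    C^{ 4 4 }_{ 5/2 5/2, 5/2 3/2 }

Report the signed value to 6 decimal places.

+√(1/2) ≈ +0.707107

√[9·1!4!4!/10! · 5!0!4!1!8!0!] = √(165888)
  +(−1)^0/∏(0,1,0,4,4,0)! = 1/576  (running 1/576)
⟨..|..⟩ = √(165888)·(1/576) = +0.707107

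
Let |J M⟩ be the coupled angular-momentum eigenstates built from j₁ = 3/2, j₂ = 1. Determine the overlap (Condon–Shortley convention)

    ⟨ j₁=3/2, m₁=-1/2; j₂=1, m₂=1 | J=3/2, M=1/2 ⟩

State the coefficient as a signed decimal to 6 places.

j₁+j₂−J=1  J+j₁−j₂=2  J−j₁+j₂=1  j₁+j₂+J+1=5
(j₁±m₁, j₂±m₂, J±M) = (1,2,2,0,2,1)
P² = 8/15
sum k=1..1:
  [1] −1/1 = -1
S = -1
C² = P²·S² = 8/15 ; C = -0.730297

−√(8/15) ≈ -0.730297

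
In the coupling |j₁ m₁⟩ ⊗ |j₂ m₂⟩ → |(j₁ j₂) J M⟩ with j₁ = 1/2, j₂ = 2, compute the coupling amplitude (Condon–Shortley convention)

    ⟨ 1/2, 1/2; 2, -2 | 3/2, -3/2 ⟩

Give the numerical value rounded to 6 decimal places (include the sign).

j₁+j₂−J=1  J+j₁−j₂=0  J−j₁+j₂=3  j₁+j₂+J+1=5
(j₁±m₁, j₂±m₂, J±M) = (1,0,0,4,0,3)
P² = 144/5
sum k=0..0:
  [0] +1/6 = 1/6
S = 1/6
C² = P²·S² = 4/5 ; C = +0.894427

+√(4/5) = +0.894427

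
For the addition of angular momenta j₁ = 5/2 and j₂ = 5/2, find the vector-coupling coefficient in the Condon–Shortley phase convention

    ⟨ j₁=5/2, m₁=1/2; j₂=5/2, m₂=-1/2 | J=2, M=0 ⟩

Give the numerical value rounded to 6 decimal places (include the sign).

−√(4/21) ≈ -0.436436

j₁+j₂−J=3  J+j₁−j₂=2  J−j₁+j₂=2  j₁+j₂+J+1=8
(j₁±m₁, j₂±m₂, J±M) = (3,2,2,3,2,2)
P² = 12/7
sum k=0..2:
  [0] +1/24 = 1/24
  [1] −1/2 = -1/2
  [2] +1/8 = 1/8
S = -1/3
C² = P²·S² = 4/21 ; C = -0.436436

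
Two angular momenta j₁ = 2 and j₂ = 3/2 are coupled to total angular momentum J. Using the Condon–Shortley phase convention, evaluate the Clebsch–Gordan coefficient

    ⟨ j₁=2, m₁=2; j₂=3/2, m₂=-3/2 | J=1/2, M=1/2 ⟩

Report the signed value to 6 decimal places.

j₁+j₂−J=3  J+j₁−j₂=1  J−j₁+j₂=0  j₁+j₂+J+1=5
(j₁±m₁, j₂±m₂, J±M) = (4,0,0,3,1,0)
P² = 72/5
sum k=0..0:
  [0] +1/6 = 1/6
S = 1/6
C² = P²·S² = 2/5 ; C = +0.632456

+0.632456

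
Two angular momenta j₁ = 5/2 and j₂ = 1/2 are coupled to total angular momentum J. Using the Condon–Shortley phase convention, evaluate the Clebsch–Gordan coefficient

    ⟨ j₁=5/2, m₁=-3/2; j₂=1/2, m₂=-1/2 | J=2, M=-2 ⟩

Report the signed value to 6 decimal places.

+0.408248

triangle: 1!*4!*0!/6! = 24/720
(j±m)!: 1!*4!*0!*1!*0!*4! = 576
prefactor² = (2J+1)*Δ*N² = 96
  k=0: +1/(0!*1!*4!*0!*0!*0!) = 1/24
Σ = 1/24  ⇒  CG² = 96*1/24² = 1/6
CG = +√(1/6) = +0.408248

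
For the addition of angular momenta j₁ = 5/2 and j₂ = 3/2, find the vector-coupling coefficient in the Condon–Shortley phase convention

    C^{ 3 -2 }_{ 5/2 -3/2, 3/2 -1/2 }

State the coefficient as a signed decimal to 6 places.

triangle: 1!×4!×2!/8! = 48/40320
(j±m)!: 1!×4!×1!×2!×1!×5! = 5760
prefactor² = (2J+1)×Δ×N² = 48
  k=0: +1/(0!×1!×4!×1!×0!×1!) = 1/24
  k=1: −1/(1!×0!×3!×0!×1!×2!) = -1/12
Σ = -1/24  ⇒  CG² = 48×(-1/24)² = 1/12
CG = −√(1/12) = -0.288675

−√(1/12) = -0.288675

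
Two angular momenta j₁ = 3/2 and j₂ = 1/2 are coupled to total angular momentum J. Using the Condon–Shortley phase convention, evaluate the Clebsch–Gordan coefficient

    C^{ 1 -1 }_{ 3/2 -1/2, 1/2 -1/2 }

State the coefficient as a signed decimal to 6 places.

+√(1/4) = +0.500000

triangle: 1!·2!·0!/4! = 2/24
(j±m)!: 1!·2!·0!·1!·0!·2! = 4
prefactor² = (2J+1)·Δ·N² = 1
  k=0: +1/(0!·1!·2!·0!·0!·0!) = 1/2
Σ = 1/2  ⇒  CG² = 1·1/2² = 1/4
CG = +√(1/4) = +0.500000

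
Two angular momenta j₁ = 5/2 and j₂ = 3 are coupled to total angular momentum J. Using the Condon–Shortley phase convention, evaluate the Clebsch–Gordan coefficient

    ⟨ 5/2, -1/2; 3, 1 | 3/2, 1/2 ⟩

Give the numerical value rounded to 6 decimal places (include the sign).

triangle: 4!×1!×2!/8! = 48/40320
(j±m)!: 2!×3!×4!×2!×2!×1! = 1152
prefactor² = (2J+1)×Δ×N² = 192/35
  k=2: +1/(2!×2!×1!×2!×0!×0!) = 1/8
  k=3: −1/(3!×1!×0!×1!×1!×1!) = -1/6
Σ = -1/24  ⇒  CG² = 192/35×(-1/24)² = 1/105
CG = −√(1/105) = -0.097590

-0.097590  (= −√(1/105))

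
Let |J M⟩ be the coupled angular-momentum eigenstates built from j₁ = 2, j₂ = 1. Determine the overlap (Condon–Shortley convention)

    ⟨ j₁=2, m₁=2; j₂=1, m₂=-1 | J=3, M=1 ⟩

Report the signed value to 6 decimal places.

+0.258199

√[7·0!4!2!/7! · 4!0!0!2!4!2!] = √(768/5)
  +(−1)^0/∏(0,0,0,0,4,2)! = 1/48  (running 1/48)
⟨..|..⟩ = √(768/5)·(1/48) = +0.258199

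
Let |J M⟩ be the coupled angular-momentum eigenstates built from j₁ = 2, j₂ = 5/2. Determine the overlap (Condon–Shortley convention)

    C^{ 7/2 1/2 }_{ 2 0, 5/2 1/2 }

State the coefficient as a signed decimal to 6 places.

-0.195180  (= −√(4/105))

√[8·1!3!4!/9! · 2!2!3!2!4!3!] = √(768/35)
  +(−1)^0/∏(0,1,2,3,1,1)! = 1/12  (running 1/12)
  +(−1)^1/∏(1,0,1,2,2,2)! = -1/8  (running -1/24)
⟨..|..⟩ = √(768/35)·(-1/24) = -0.195180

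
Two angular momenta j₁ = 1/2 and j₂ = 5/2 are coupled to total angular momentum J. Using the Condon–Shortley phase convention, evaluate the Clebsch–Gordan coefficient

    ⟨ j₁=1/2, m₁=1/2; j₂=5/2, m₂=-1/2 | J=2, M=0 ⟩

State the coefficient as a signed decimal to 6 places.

+0.707107

√[5·1!0!4!/6! · 1!0!2!3!2!2!] = √(8)
  +(−1)^0/∏(0,1,0,2,0,2)! = 1/4  (running 1/4)
⟨..|..⟩ = √(8)·(1/4) = +0.707107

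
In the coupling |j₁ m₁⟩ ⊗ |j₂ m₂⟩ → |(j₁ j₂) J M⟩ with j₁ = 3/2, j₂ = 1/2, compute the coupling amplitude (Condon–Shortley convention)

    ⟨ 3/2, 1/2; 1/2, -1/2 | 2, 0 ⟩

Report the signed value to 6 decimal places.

+√(1/2) = +0.707107

j₁+j₂−J=0  J+j₁−j₂=3  J−j₁+j₂=1  j₁+j₂+J+1=5
(j₁±m₁, j₂±m₂, J±M) = (2,1,0,1,2,2)
P² = 2
sum k=0..0:
  [0] +1/2 = 1/2
S = 1/2
C² = P²·S² = 1/2 ; C = +0.707107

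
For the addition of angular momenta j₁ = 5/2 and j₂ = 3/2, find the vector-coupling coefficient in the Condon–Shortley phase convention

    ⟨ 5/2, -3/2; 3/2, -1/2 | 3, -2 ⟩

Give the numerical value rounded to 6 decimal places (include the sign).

−√(1/12) ≈ -0.288675

√[7·1!4!2!/8! · 1!4!1!2!1!5!] = √(48)
  +(−1)^0/∏(0,1,4,1,0,1)! = 1/24  (running 1/24)
  +(−1)^1/∏(1,0,3,0,1,2)! = -1/12  (running -1/24)
⟨..|..⟩ = √(48)·(-1/24) = -0.288675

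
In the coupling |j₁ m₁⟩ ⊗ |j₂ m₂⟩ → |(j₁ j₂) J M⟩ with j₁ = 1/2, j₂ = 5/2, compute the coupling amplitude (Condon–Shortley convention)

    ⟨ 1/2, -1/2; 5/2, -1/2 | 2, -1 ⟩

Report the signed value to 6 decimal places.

triangle: 1!×0!×4!/6! = 24/720
(j±m)!: 0!×1!×2!×3!×1!×3! = 72
prefactor² = (2J+1)×Δ×N² = 12
  k=1: −1/(1!×0!×0!×1!×0!×3!) = -1/6
Σ = -1/6  ⇒  CG² = 12×(-1/6)² = 1/3
CG = −√(1/3) = -0.577350

−√(1/3) = -0.577350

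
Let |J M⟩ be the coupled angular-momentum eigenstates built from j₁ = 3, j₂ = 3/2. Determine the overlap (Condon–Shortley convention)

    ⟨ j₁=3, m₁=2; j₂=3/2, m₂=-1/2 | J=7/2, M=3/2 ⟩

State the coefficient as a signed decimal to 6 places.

+0.654654

triangle: 1!·5!·2!/9! = 240/362880
(j±m)!: 5!·1!·1!·2!·5!·2! = 57600
prefactor² = (2J+1)·Δ·N² = 6400/21
  k=0: +1/(0!·1!·1!·1!·4!·1!) = 1/24
  k=1: −1/(1!·0!·0!·0!·5!·2!) = -1/240
Σ = 3/80  ⇒  CG² = 6400/21·3/80² = 3/7
CG = +√(3/7) = +0.654654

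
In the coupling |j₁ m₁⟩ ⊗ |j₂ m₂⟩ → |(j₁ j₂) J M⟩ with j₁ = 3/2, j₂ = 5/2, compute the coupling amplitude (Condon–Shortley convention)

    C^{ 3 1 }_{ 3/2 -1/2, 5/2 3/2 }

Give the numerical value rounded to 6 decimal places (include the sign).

-0.639010  (= −√(49/120))

triangle: 1!*2!*4!/8! = 48/40320
(j±m)!: 1!*2!*4!*1!*4!*2! = 2304
prefactor² = (2J+1)*Δ*N² = 96/5
  k=0: +1/(0!*1!*2!*4!*0!*0!) = 1/48
  k=1: −1/(1!*0!*1!*3!*1!*1!) = -1/6
Σ = -7/48  ⇒  CG² = 96/5*(-7/48)² = 49/120
CG = −√(49/120) = -0.639010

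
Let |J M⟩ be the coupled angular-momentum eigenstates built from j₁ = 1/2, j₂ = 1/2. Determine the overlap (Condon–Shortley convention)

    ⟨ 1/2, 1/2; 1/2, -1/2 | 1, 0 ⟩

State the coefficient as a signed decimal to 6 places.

+0.707107  (= +√(1/2))

j₁+j₂−J=0  J+j₁−j₂=1  J−j₁+j₂=1  j₁+j₂+J+1=3
(j₁±m₁, j₂±m₂, J±M) = (1,0,0,1,1,1)
P² = 1/2
sum k=0..0:
  [0] +1/1 = 1
S = 1
C² = P²·S² = 1/2 ; C = +0.707107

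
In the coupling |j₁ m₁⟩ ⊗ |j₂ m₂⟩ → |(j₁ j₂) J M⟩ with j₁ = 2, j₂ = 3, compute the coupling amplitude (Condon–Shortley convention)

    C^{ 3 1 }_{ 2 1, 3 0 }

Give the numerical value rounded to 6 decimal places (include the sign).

triangle: 2!·2!·4!/9! = 96/362880
(j±m)!: 3!·1!·3!·3!·4!·2! = 10368
prefactor² = (2J+1)·Δ·N² = 96/5
  k=0: +1/(0!·2!·1!·3!·1!·1!) = 1/12
  k=1: −1/(1!·1!·0!·2!·2!·2!) = -1/8
Σ = -1/24  ⇒  CG² = 96/5·(-1/24)² = 1/30
CG = −√(1/30) = -0.182574

-0.182574  (= −√(1/30))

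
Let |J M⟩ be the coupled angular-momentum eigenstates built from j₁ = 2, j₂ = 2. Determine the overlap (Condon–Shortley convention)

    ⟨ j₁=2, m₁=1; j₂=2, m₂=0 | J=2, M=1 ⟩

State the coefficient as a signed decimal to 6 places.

j₁+j₂−J=2  J+j₁−j₂=2  J−j₁+j₂=2  j₁+j₂+J+1=7
(j₁±m₁, j₂±m₂, J±M) = (3,1,2,2,3,1)
P² = 8/7
sum k=0..1:
  [0] +1/4 = 1/4
  [1] −1/2 = -1/2
S = -1/4
C² = P²·S² = 1/14 ; C = -0.267261

−√(1/14) = -0.267261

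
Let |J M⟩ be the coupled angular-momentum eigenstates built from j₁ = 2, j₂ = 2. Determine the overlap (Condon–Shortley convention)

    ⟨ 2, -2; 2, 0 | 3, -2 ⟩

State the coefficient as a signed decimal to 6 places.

j₁+j₂−J=1  J+j₁−j₂=3  J−j₁+j₂=3  j₁+j₂+J+1=8
(j₁±m₁, j₂±m₂, J±M) = (0,4,2,2,1,5)
P² = 72
sum k=1..1:
  [1] −1/12 = -1/12
S = -1/12
C² = P²·S² = 1/2 ; C = -0.707107

−√(1/2) ≈ -0.707107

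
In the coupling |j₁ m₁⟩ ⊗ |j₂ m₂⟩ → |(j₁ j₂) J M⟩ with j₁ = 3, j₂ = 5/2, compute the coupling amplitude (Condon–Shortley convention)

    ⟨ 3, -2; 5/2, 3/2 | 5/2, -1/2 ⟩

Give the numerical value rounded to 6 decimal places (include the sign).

−√(1/14) ≈ -0.267261

√[6·3!3!2!/9! · 1!5!4!1!2!3!] = √(288/7)
  +(−1)^2/∏(2,1,3,2,0,0)! = 1/24  (running 1/24)
  +(−1)^3/∏(3,0,2,1,1,1)! = -1/12  (running -1/24)
⟨..|..⟩ = √(288/7)·(-1/24) = -0.267261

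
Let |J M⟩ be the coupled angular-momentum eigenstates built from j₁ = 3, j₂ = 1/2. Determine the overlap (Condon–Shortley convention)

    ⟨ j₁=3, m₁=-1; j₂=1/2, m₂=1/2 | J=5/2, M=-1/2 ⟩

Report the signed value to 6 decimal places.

j₁+j₂−J=1  J+j₁−j₂=5  J−j₁+j₂=0  j₁+j₂+J+1=7
(j₁±m₁, j₂±m₂, J±M) = (2,4,1,0,2,3)
P² = 576/7
sum k=1..1:
  [1] −1/12 = -1/12
S = -1/12
C² = P²·S² = 4/7 ; C = -0.755929

−√(4/7) ≈ -0.755929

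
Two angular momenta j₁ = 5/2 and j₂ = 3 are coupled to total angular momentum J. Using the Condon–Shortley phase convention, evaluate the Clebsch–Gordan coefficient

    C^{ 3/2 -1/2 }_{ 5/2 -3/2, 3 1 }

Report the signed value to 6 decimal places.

-0.483046  (= −√(7/30))

j₁+j₂−J=4  J+j₁−j₂=1  J−j₁+j₂=2  j₁+j₂+J+1=8
(j₁±m₁, j₂±m₂, J±M) = (1,4,4,2,1,2)
P² = 384/35
sum k=3..4:
  [3] −1/6 = -1/6
  [4] +1/48 = 1/48
S = -7/48
C² = P²·S² = 7/30 ; C = -0.483046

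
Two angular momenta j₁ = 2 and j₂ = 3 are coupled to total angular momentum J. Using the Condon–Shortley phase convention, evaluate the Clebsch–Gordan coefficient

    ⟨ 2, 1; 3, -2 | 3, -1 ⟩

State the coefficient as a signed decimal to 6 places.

triangle: 2!×2!×4!/9! = 96/362880
(j±m)!: 3!×1!×1!×5!×2!×4! = 34560
prefactor² = (2J+1)×Δ×N² = 64
  k=0: +1/(0!×2!×1!×1!×1!×3!) = 1/12
  k=1: −1/(1!×1!×0!×0!×2!×4!) = -1/48
Σ = 1/16  ⇒  CG² = 64×1/16² = 1/4
CG = +√(1/4) = +0.500000

+0.500000  (= +√(1/4))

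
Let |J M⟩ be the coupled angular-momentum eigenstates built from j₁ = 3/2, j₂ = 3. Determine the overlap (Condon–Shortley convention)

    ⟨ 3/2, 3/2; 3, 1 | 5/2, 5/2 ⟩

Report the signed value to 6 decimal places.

triangle: 2!·1!·4!/8! = 48/40320
(j±m)!: 3!·0!·4!·2!·5!·0! = 34560
prefactor² = (2J+1)·Δ·N² = 1728/7
  k=0: +1/(0!·2!·0!·4!·1!·0!) = 1/48
Σ = 1/48  ⇒  CG² = 1728/7·1/48² = 3/28
CG = +√(3/28) = +0.327327

+0.327327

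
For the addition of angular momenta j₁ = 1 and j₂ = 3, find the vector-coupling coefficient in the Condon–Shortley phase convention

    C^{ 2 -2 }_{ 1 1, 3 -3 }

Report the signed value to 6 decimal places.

+√(5/7) ≈ +0.845154

j₁+j₂−J=2  J+j₁−j₂=0  J−j₁+j₂=4  j₁+j₂+J+1=7
(j₁±m₁, j₂±m₂, J±M) = (2,0,0,6,0,4)
P² = 11520/7
sum k=0..0:
  [0] +1/48 = 1/48
S = 1/48
C² = P²·S² = 5/7 ; C = +0.845154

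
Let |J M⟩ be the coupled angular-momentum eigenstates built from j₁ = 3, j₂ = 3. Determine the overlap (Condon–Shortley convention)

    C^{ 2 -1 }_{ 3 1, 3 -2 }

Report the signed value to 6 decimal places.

−√(5/28) = -0.422577

j₁+j₂−J=4  J+j₁−j₂=2  J−j₁+j₂=2  j₁+j₂+J+1=9
(j₁±m₁, j₂±m₂, J±M) = (4,2,1,5,1,3)
P² = 320/7
sum k=0..1:
  [0] +1/48 = 1/48
  [1] −1/12 = -1/12
S = -1/16
C² = P²·S² = 5/28 ; C = -0.422577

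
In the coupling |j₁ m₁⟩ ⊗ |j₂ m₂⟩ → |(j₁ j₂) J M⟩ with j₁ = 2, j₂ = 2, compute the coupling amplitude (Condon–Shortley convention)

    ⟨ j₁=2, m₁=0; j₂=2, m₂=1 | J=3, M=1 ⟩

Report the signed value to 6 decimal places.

−√(1/5) ≈ -0.447214

j₁+j₂−J=1  J+j₁−j₂=3  J−j₁+j₂=3  j₁+j₂+J+1=8
(j₁±m₁, j₂±m₂, J±M) = (2,2,3,1,4,2)
P² = 36/5
sum k=0..1:
  [0] +1/12 = 1/12
  [1] −1/4 = -1/4
S = -1/6
C² = P²·S² = 1/5 ; C = -0.447214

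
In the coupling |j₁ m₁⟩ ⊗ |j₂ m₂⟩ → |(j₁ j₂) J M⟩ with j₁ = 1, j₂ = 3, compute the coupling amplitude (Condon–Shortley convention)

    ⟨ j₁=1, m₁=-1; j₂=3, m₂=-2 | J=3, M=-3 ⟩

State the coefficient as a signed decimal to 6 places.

√[7·1!1!5!/8! · 0!2!1!5!0!6!] = √(3600)
  +(−1)^1/∏(1,0,1,0,0,5)! = -1/120  (running -1/120)
⟨..|..⟩ = √(3600)·(-1/120) = -0.500000

-0.500000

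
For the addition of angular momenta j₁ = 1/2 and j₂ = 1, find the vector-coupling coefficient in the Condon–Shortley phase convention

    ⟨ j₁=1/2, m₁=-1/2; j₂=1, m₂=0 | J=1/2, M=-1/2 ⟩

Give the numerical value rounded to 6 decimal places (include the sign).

√[2·1!0!1!/3! · 0!1!1!1!0!1!] = √(1/3)
  +(−1)^1/∏(1,0,0,0,0,1)! = -1  (running -1)
⟨..|..⟩ = √(1/3)·(-1) = -0.577350

−√(1/3) ≈ -0.577350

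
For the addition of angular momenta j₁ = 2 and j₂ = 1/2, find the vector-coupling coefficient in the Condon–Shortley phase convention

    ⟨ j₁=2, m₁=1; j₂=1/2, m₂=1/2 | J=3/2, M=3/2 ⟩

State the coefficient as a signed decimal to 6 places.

triangle: 1!·3!·0!/5! = 6/120
(j±m)!: 3!·1!·1!·0!·3!·0! = 36
prefactor² = (2J+1)·Δ·N² = 36/5
  k=1: −1/(1!·0!·0!·0!·3!·0!) = -1/6
Σ = -1/6  ⇒  CG² = 36/5·(-1/6)² = 1/5
CG = −√(1/5) = -0.447214

-0.447214  (= −√(1/5))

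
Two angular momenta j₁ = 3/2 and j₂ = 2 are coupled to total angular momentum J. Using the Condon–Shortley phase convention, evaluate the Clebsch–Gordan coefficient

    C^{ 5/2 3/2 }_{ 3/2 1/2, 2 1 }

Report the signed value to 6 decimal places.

triangle: 1!*2!*3!/7! = 12/5040
(j±m)!: 2!*1!*3!*1!*4!*1! = 288
prefactor² = (2J+1)*Δ*N² = 144/35
  k=0: +1/(0!*1!*1!*3!*1!*0!) = 1/6
  k=1: −1/(1!*0!*0!*2!*2!*1!) = -1/4
Σ = -1/12  ⇒  CG² = 144/35*(-1/12)² = 1/35
CG = −√(1/35) = -0.169031

−√(1/35) ≈ -0.169031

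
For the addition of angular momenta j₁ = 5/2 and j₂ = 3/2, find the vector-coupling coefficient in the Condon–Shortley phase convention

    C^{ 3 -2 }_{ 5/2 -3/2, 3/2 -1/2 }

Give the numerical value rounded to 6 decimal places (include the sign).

√[7·1!4!2!/8! · 1!4!1!2!1!5!] = √(48)
  +(−1)^0/∏(0,1,4,1,0,1)! = 1/24  (running 1/24)
  +(−1)^1/∏(1,0,3,0,1,2)! = -1/12  (running -1/24)
⟨..|..⟩ = √(48)·(-1/24) = -0.288675

-0.288675  (= −√(1/12))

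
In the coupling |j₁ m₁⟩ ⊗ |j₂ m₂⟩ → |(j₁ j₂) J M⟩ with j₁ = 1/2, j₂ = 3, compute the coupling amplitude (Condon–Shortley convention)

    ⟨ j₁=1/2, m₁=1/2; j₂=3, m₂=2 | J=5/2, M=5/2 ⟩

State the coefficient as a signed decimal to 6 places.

j₁+j₂−J=1  J+j₁−j₂=0  J−j₁+j₂=5  j₁+j₂+J+1=7
(j₁±m₁, j₂±m₂, J±M) = (1,0,5,1,5,0)
P² = 14400/7
sum k=0..0:
  [0] +1/120 = 1/120
S = 1/120
C² = P²·S² = 1/7 ; C = +0.377964

+√(1/7) = +0.377964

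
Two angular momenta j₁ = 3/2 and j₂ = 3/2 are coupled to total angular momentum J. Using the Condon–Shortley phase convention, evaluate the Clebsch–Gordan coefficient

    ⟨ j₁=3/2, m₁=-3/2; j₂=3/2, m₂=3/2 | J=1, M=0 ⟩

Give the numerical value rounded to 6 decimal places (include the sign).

√[3·2!1!1!/5! · 0!3!3!0!1!1!] = √(9/5)
  +(−1)^2/∏(2,0,1,1,0,0)! = 1/2  (running 1/2)
⟨..|..⟩ = √(9/5)·(1/2) = +0.670820

+√(9/20) ≈ +0.670820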